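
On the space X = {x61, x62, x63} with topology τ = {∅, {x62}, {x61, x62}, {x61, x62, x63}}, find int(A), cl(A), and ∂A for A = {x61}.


int(A) = ∅, cl(A) = {x61, x63}, ∂A = {x61, x63}.

Closed sets in (X, τ) are complements of opens:
  closed(X, τ) = {∅, {x63}, {x61, x63}, {x61, x62, x63}}.
int(A) = ⋃ {U ∈ τ : U ⊆ A}. Opens contained in A: ∅.
Taking the union of these: int(A) = ∅.
cl(A) = ⋂ {C closed : A ⊆ C}. Closed sets containing A: {x61, x63}, {x61, x62, x63}.
Intersecting these: cl(A) = {x61, x63}.
∂A = cl(A) ∖ int(A) = {x61, x63} ∖ ∅ = {x61, x63}.


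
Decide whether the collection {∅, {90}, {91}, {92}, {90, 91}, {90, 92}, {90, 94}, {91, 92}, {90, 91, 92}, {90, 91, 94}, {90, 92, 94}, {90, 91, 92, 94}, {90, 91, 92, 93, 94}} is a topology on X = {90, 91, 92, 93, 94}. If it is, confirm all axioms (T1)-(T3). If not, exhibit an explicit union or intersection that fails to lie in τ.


τ IS a topology on X.

Axiom (T1): ∅ ∈ τ? Yes; X ∈ τ? Yes.
Axiom (T2/T3): check pairwise unions and intersections of members of τ.
All pairwise intersections and unions checked — each lies in τ. Therefore τ satisfies (T1), (T2), (T3): it IS a topology on X.


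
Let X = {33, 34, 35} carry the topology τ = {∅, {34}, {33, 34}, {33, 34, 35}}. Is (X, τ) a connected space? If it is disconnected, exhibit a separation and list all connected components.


(X, τ) is connected.

Find clopen sets (U ∈ τ with X ∖ U ∈ τ):
  U = ∅, X ∖ U = {33, 34, 35} — both open, so U is clopen.
  U = {33, 34, 35}, X ∖ U = ∅ — both open, so U is clopen.
Only trivial clopens (∅ and X) exist, so (X, τ) is connected.
Compute connected components by grouping points that agree on all clopens:
  component: {33, 34, 35}


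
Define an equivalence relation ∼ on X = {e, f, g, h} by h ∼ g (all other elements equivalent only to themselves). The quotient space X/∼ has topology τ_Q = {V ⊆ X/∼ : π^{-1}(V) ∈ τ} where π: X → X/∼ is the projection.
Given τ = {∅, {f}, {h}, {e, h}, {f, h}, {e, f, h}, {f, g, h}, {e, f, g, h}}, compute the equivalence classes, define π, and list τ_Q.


X/∼ = {[e], [f], [g=h]}; |τ_Q| = 4.

Equivalence classes: [e], [f], [g=h].
Quotient map π: X → X/∼ sends e ↦ [e], f ↦ [f], g ↦ [g=h], h ↦ [g=h].
For each subset V ⊆ X/∼, compute π^{-1}(V) ⊆ X and check whether π^{-1}(V) ∈ τ. V is open in τ_Q iff π^{-1}(V) ∈ τ.
  V = {}: π^{-1}(V) = ∅ ∈ τ ✓.
  V = {[e]}: π^{-1}(V) = {e} ∉ τ ✗.
  V = {[f]}: π^{-1}(V) = {f} ∈ τ ✓.
  V = {[e], [f]}: π^{-1}(V) = {e, f} ∉ τ ✗.
  V = {[g=h]}: π^{-1}(V) = {g, h} ∉ τ ✗.
  V = {[e], [g=h]}: π^{-1}(V) = {e, g, h} ∉ τ ✗.
  V = {[f], [g=h]}: π^{-1}(V) = {f, g, h} ∈ τ ✓.
  V = {[e], [f], [g=h]}: π^{-1}(V) = {e, f, g, h} ∈ τ ✓.
Open sets in the quotient: τ_Q = {{}, {[f]}, {[f], [g=h]}, {[e], [f], [g=h]}} (4 elements).


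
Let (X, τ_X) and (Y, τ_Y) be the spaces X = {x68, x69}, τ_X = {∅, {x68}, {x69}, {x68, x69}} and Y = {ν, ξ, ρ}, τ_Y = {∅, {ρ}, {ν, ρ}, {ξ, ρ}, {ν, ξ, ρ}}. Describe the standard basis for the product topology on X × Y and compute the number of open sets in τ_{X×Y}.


Basis B = {∅ × ∅, {x68} × {ρ}, {x69} × {ρ}, {x68} × {ν, ρ}, {x68} × {ξ, ρ}, {x68, x69} × {ρ}, {x69} × {ν, ρ}, {x69} × {ξ, ρ}, {x68} × {ν, ξ, ρ}, {x69} × {ν, ξ, ρ}, {x68, x69} × {ν, ρ}, {x68, x69} × {ξ, ρ}, {x68, x69} × {ν, ξ, ρ}}; |τ_{X×Y}| = 25.

Enumerate products U × V with U ∈ τ_X, V ∈ τ_Y (deduplicated):
  ∅ × ∅ = {} (∅)
  {x68} × {ρ} = {(x68,ρ)}
  {x69} × {ρ} = {(x69,ρ)}
  {x68} × {ν, ρ} = {(x68,ν), (x68,ρ)}
  {x68} × {ξ, ρ} = {(x68,ξ), (x68,ρ)}
  {x68, x69} × {ρ} = {(x68,ρ), (x69,ρ)}
  {x69} × {ν, ρ} = {(x69,ν), (x69,ρ)}
  {x69} × {ξ, ρ} = {(x69,ξ), (x69,ρ)}
  {x68} × {ν, ξ, ρ} = {(x68,ν), (x68,ξ), (x68,ρ)}
  {x69} × {ν, ξ, ρ} = {(x69,ν), (x69,ξ), (x69,ρ)}
  {x68, x69} × {ν, ρ} = {(x68,ν), (x68,ρ), (x69,ν), (x69,ρ)}
  {x68, x69} × {ξ, ρ} = {(x68,ξ), (x68,ρ), (x69,ξ), (x69,ρ)}
  {x68, x69} × {ν, ξ, ρ} = {(x68,ν), (x68,ξ), (x68,ρ), (x69,ν), (x69,ξ), (x69,ρ)}
These 13 distinct sets form the basis B.
Close under arbitrary unions to get τ_{X×Y}; counting gives |τ_{X×Y}| = 25.


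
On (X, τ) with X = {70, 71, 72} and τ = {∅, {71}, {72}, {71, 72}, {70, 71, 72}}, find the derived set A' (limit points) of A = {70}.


A' = ∅

For each x ∈ X, list the open sets U ∈ τ with x ∈ U, then check whether U ∩ (A ∖ {x}) ≠ ∅ for every such U.
  x = 70: open {70, 71, 72} ∋ x has {70, 71, 72} ∩ (A ∖ {70}) = ∅, so x is NOT a limit point.
  x = 71: open {71} ∋ x has {71} ∩ (A ∖ {71}) = ∅, so x is NOT a limit point.
  x = 72: open {72} ∋ x has {72} ∩ (A ∖ {72}) = ∅, so x is NOT a limit point.
Collecting: A' = ∅.


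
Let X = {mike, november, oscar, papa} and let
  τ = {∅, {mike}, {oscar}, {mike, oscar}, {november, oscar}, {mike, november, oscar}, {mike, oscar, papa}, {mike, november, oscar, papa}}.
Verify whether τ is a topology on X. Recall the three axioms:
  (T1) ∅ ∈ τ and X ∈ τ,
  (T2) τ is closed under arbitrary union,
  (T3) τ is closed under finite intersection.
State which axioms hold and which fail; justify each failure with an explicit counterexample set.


τ IS a topology on X.

Axiom (T1): ∅ ∈ τ? Yes; X ∈ τ? Yes.
Axiom (T2/T3): check pairwise unions and intersections of members of τ.
All pairwise intersections and unions checked — each lies in τ. Therefore τ satisfies (T1), (T2), (T3): it IS a topology on X.


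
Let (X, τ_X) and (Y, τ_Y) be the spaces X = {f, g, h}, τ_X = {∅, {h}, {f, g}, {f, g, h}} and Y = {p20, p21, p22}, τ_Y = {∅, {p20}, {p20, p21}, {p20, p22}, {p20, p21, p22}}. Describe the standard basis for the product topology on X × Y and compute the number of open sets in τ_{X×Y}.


Basis B = {∅ × ∅, {h} × {p20}, {f, g} × {p20}, {h} × {p20, p21}, {h} × {p20, p22}, {f, g, h} × {p20}, {h} × {p20, p21, p22}, {f, g} × {p20, p21}, {f, g} × {p20, p22}, {f, g} × {p20, p21, p22}, {f, g, h} × {p20, p21}, {f, g, h} × {p20, p22}, {f, g, h} × {p20, p21, p22}}; |τ_{X×Y}| = 25.

Enumerate products U × V with U ∈ τ_X, V ∈ τ_Y (deduplicated):
  ∅ × ∅ = {} (∅)
  {h} × {p20} = {(h,p20)}
  {f, g} × {p20} = {(f,p20), (g,p20)}
  {h} × {p20, p21} = {(h,p20), (h,p21)}
  {h} × {p20, p22} = {(h,p20), (h,p22)}
  {f, g, h} × {p20} = {(f,p20), (g,p20), (h,p20)}
  {h} × {p20, p21, p22} = {(h,p20), (h,p21), (h,p22)}
  {f, g} × {p20, p21} = {(f,p20), (f,p21), (g,p20), (g,p21)}
  {f, g} × {p20, p22} = {(f,p20), (f,p22), (g,p20), (g,p22)}
  {f, g} × {p20, p21, p22} = {(f,p20), (f,p21), (f,p22), (g,p20), (g,p21), (g,p22)}
  {f, g, h} × {p20, p21} = {(f,p20), (f,p21), (g,p20), (g,p21), (h,p20), (h,p21)}
  {f, g, h} × {p20, p22} = {(f,p20), (f,p22), (g,p20), (g,p22), (h,p20), (h,p22)}
  {f, g, h} × {p20, p21, p22} = {(f,p20), (f,p21), (f,p22), (g,p20), (g,p21), (g,p22), (h,p20), (h,p21), (h,p22)}
These 13 distinct sets form the basis B.
Close under arbitrary unions to get τ_{X×Y}; counting gives |τ_{X×Y}| = 25.


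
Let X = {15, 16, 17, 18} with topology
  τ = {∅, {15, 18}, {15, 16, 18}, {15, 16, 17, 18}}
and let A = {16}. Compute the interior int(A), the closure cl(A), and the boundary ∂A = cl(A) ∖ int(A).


int(A) = ∅, cl(A) = {16, 17}, ∂A = {16, 17}.

Closed sets in (X, τ) are complements of opens:
  closed(X, τ) = {∅, {17}, {16, 17}, {15, 16, 17, 18}}.
int(A) = ⋃ {U ∈ τ : U ⊆ A}. Opens contained in A: ∅.
Taking the union of these: int(A) = ∅.
cl(A) = ⋂ {C closed : A ⊆ C}. Closed sets containing A: {16, 17}, {15, 16, 17, 18}.
Intersecting these: cl(A) = {16, 17}.
∂A = cl(A) ∖ int(A) = {16, 17} ∖ ∅ = {16, 17}.


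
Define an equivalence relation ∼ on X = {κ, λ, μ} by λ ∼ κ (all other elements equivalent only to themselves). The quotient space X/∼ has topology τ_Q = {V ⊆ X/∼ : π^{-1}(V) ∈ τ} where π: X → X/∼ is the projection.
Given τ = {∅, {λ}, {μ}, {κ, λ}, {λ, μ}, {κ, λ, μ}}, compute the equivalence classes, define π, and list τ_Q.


X/∼ = {[κ=λ], [μ]}; |τ_Q| = 4.

Equivalence classes: [κ=λ], [μ].
Quotient map π: X → X/∼ sends κ ↦ [κ=λ], λ ↦ [κ=λ], μ ↦ [μ].
For each subset V ⊆ X/∼, compute π^{-1}(V) ⊆ X and check whether π^{-1}(V) ∈ τ. V is open in τ_Q iff π^{-1}(V) ∈ τ.
  V = {}: π^{-1}(V) = ∅ ∈ τ ✓.
  V = {[κ=λ]}: π^{-1}(V) = {κ, λ} ∈ τ ✓.
  V = {[μ]}: π^{-1}(V) = {μ} ∈ τ ✓.
  V = {[κ=λ], [μ]}: π^{-1}(V) = {κ, λ, μ} ∈ τ ✓.
Open sets in the quotient: τ_Q = {{}, {[κ=λ]}, {[μ]}, {[κ=λ], [μ]}} (4 elements).


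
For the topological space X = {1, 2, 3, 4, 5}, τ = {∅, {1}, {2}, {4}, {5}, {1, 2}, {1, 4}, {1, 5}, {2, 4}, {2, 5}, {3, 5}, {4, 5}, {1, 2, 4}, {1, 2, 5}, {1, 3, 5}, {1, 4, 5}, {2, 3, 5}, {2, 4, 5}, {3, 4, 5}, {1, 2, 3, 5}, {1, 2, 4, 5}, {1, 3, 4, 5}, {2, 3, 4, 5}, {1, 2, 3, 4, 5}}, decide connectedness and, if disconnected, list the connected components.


(X, τ) is disconnected; components = [{1}, {2}, {4}, {3, 5}].

Find clopen sets (U ∈ τ with X ∖ U ∈ τ):
  U = ∅, X ∖ U = {1, 2, 3, 4, 5} — both open, so U is clopen.
  U = {1}, X ∖ U = {2, 3, 4, 5} — both open, so U is clopen.
  U = {2}, X ∖ U = {1, 3, 4, 5} — both open, so U is clopen.
  U = {4}, X ∖ U = {1, 2, 3, 5} — both open, so U is clopen.
  U = {1, 2}, X ∖ U = {3, 4, 5} — both open, so U is clopen.
  U = {1, 4}, X ∖ U = {2, 3, 5} — both open, so U is clopen.
  U = {2, 4}, X ∖ U = {1, 3, 5} — both open, so U is clopen.
  U = {3, 5}, X ∖ U = {1, 2, 4} — both open, so U is clopen.
  U = {1, 2, 4}, X ∖ U = {3, 5} — both open, so U is clopen.
  U = {1, 3, 5}, X ∖ U = {2, 4} — both open, so U is clopen.
  U = {2, 3, 5}, X ∖ U = {1, 4} — both open, so U is clopen.
  U = {3, 4, 5}, X ∖ U = {1, 2} — both open, so U is clopen.
  U = {1, 2, 3, 5}, X ∖ U = {4} — both open, so U is clopen.
  U = {1, 3, 4, 5}, X ∖ U = {2} — both open, so U is clopen.
  U = {2, 3, 4, 5}, X ∖ U = {1} — both open, so U is clopen.
  U = {1, 2, 3, 4, 5}, X ∖ U = ∅ — both open, so U is clopen.
Nontrivial clopen(s) exist: e.g. {1, 3, 5}. So (X, τ) is disconnected.
Compute connected components by grouping points that agree on all clopens:
  component: {1}
  component: {2}
  component: {4}
  component: {3, 5}


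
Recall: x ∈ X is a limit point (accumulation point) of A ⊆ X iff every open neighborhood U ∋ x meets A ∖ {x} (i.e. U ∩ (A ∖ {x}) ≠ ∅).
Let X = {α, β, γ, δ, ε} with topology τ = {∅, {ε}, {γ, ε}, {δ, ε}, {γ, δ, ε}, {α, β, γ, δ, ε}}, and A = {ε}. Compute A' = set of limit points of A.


A' = {α, β, γ, δ}

For each x ∈ X, list the open sets U ∈ τ with x ∈ U, then check whether U ∩ (A ∖ {x}) ≠ ∅ for every such U.
  x = α: opens ∋ x are {α, β, γ, δ, ε}; each meets A ∖ {α}, so x IS a limit point.
  x = β: opens ∋ x are {α, β, γ, δ, ε}; each meets A ∖ {β}, so x IS a limit point.
  x = γ: opens ∋ x are {γ, ε}, {γ, δ, ε}, {α, β, γ, δ, ε}; each meets A ∖ {γ}, so x IS a limit point.
  x = δ: opens ∋ x are {δ, ε}, {γ, δ, ε}, {α, β, γ, δ, ε}; each meets A ∖ {δ}, so x IS a limit point.
  x = ε: open {ε} ∋ x has {ε} ∩ (A ∖ {ε}) = ∅, so x is NOT a limit point.
Collecting: A' = {α, β, γ, δ}.


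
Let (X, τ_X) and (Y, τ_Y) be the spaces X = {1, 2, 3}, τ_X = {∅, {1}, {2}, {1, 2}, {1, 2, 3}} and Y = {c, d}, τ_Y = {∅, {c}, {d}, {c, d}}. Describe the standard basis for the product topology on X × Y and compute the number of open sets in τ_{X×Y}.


Basis B = {∅ × ∅, {1} × {c}, {1} × {d}, {2} × {c}, {2} × {d}, {1} × {c, d}, {1, 2} × {c}, {1, 2} × {d}, {2} × {c, d}, {1, 2, 3} × {c}, {1, 2, 3} × {d}, {1, 2} × {c, d}, {1, 2, 3} × {c, d}}; |τ_{X×Y}| = 25.

Enumerate products U × V with U ∈ τ_X, V ∈ τ_Y (deduplicated):
  ∅ × ∅ = {} (∅)
  {1} × {c} = {(1,c)}
  {1} × {d} = {(1,d)}
  {2} × {c} = {(2,c)}
  {2} × {d} = {(2,d)}
  {1} × {c, d} = {(1,c), (1,d)}
  {1, 2} × {c} = {(1,c), (2,c)}
  {1, 2} × {d} = {(1,d), (2,d)}
  {2} × {c, d} = {(2,c), (2,d)}
  {1, 2, 3} × {c} = {(1,c), (2,c), (3,c)}
  {1, 2, 3} × {d} = {(1,d), (2,d), (3,d)}
  {1, 2} × {c, d} = {(1,c), (1,d), (2,c), (2,d)}
  {1, 2, 3} × {c, d} = {(1,c), (1,d), (2,c), (2,d), (3,c), (3,d)}
These 13 distinct sets form the basis B.
Close under arbitrary unions to get τ_{X×Y}; counting gives |τ_{X×Y}| = 25.


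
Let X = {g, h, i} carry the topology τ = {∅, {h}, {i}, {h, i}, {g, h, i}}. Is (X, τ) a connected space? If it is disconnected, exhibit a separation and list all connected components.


(X, τ) is connected.

Find clopen sets (U ∈ τ with X ∖ U ∈ τ):
  U = ∅, X ∖ U = {g, h, i} — both open, so U is clopen.
  U = {g, h, i}, X ∖ U = ∅ — both open, so U is clopen.
Only trivial clopens (∅ and X) exist, so (X, τ) is connected.
Compute connected components by grouping points that agree on all clopens:
  component: {g, h, i}


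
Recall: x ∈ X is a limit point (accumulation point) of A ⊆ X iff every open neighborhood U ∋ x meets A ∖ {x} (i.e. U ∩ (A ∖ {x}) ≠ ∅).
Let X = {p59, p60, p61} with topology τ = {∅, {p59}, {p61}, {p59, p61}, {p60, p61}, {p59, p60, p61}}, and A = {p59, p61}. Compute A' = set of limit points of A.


A' = {p60}

For each x ∈ X, list the open sets U ∈ τ with x ∈ U, then check whether U ∩ (A ∖ {x}) ≠ ∅ for every such U.
  x = p59: open {p59} ∋ x has {p59} ∩ (A ∖ {p59}) = ∅, so x is NOT a limit point.
  x = p60: opens ∋ x are {p60, p61}, {p59, p60, p61}; each meets A ∖ {p60}, so x IS a limit point.
  x = p61: open {p61} ∋ x has {p61} ∩ (A ∖ {p61}) = ∅, so x is NOT a limit point.
Collecting: A' = {p60}.


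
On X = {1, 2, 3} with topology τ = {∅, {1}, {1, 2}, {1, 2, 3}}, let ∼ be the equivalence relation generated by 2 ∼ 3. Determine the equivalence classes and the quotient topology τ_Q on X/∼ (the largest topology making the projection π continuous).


X/∼ = {[1], [2=3]}; |τ_Q| = 3.

Equivalence classes: [1], [2=3].
Quotient map π: X → X/∼ sends 1 ↦ [1], 2 ↦ [2=3], 3 ↦ [2=3].
For each subset V ⊆ X/∼, compute π^{-1}(V) ⊆ X and check whether π^{-1}(V) ∈ τ. V is open in τ_Q iff π^{-1}(V) ∈ τ.
  V = {}: π^{-1}(V) = ∅ ∈ τ ✓.
  V = {[1]}: π^{-1}(V) = {1} ∈ τ ✓.
  V = {[2=3]}: π^{-1}(V) = {2, 3} ∉ τ ✗.
  V = {[1], [2=3]}: π^{-1}(V) = {1, 2, 3} ∈ τ ✓.
Open sets in the quotient: τ_Q = {{}, {[1]}, {[1], [2=3]}} (3 elements).


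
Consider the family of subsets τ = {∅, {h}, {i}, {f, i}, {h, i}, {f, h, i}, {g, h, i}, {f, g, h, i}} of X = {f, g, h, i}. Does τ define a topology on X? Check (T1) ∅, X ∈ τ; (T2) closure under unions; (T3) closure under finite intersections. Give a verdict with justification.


τ IS a topology on X.

Axiom (T1): ∅ ∈ τ? Yes; X ∈ τ? Yes.
Axiom (T2/T3): check pairwise unions and intersections of members of τ.
All pairwise intersections and unions checked — each lies in τ. Therefore τ satisfies (T1), (T2), (T3): it IS a topology on X.


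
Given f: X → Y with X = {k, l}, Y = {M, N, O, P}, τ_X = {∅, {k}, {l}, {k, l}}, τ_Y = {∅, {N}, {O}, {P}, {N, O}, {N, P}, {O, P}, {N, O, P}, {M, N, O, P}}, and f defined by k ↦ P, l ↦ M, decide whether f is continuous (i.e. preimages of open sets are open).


f IS continuous.

Compute f^{-1}(U) for each U ∈ τ_Y:
  U = ∅: f^{-1}(U) = ∅ ∈ τ_X ✓.
  U = {N}: f^{-1}(U) = ∅ ∈ τ_X ✓.
  U = {O}: f^{-1}(U) = ∅ ∈ τ_X ✓.
  U = {P}: f^{-1}(U) = {k} ∈ τ_X ✓.
  U = {N, O}: f^{-1}(U) = ∅ ∈ τ_X ✓.
  U = {N, P}: f^{-1}(U) = {k} ∈ τ_X ✓.
  U = {O, P}: f^{-1}(U) = {k} ∈ τ_X ✓.
  U = {N, O, P}: f^{-1}(U) = {k} ∈ τ_X ✓.
  U = {M, N, O, P}: f^{-1}(U) = {k, l} ∈ τ_X ✓.
Every preimage lies in τ_X, so f IS continuous.


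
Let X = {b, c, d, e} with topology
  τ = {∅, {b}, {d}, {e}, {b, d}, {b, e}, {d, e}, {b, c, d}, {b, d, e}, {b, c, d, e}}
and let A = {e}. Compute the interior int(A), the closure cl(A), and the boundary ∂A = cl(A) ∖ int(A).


int(A) = {e}, cl(A) = {e}, ∂A = ∅.

Closed sets in (X, τ) are complements of opens:
  closed(X, τ) = {∅, {c}, {e}, {b, c}, {c, d}, {c, e}, {b, c, d}, {b, c, e}, {c, d, e}, {b, c, d, e}}.
int(A) = ⋃ {U ∈ τ : U ⊆ A}. Opens contained in A: ∅, {e}.
Taking the union of these: int(A) = {e}.
cl(A) = ⋂ {C closed : A ⊆ C}. Closed sets containing A: {e}, {c, e}, {b, c, e}, {c, d, e}, {b, c, d, e}.
Intersecting these: cl(A) = {e}.
∂A = cl(A) ∖ int(A) = {e} ∖ {e} = ∅.


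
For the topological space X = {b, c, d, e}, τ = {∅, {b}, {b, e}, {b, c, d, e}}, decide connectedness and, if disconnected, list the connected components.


(X, τ) is connected.

Find clopen sets (U ∈ τ with X ∖ U ∈ τ):
  U = ∅, X ∖ U = {b, c, d, e} — both open, so U is clopen.
  U = {b, c, d, e}, X ∖ U = ∅ — both open, so U is clopen.
Only trivial clopens (∅ and X) exist, so (X, τ) is connected.
Compute connected components by grouping points that agree on all clopens:
  component: {b, c, d, e}


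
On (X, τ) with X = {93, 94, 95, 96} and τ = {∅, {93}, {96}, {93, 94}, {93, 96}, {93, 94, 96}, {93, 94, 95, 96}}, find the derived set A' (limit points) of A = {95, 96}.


A' = {95}

For each x ∈ X, list the open sets U ∈ τ with x ∈ U, then check whether U ∩ (A ∖ {x}) ≠ ∅ for every such U.
  x = 93: open {93} ∋ x has {93} ∩ (A ∖ {93}) = ∅, so x is NOT a limit point.
  x = 94: open {93, 94} ∋ x has {93, 94} ∩ (A ∖ {94}) = ∅, so x is NOT a limit point.
  x = 95: opens ∋ x are {93, 94, 95, 96}; each meets A ∖ {95}, so x IS a limit point.
  x = 96: open {96} ∋ x has {96} ∩ (A ∖ {96}) = ∅, so x is NOT a limit point.
Collecting: A' = {95}.


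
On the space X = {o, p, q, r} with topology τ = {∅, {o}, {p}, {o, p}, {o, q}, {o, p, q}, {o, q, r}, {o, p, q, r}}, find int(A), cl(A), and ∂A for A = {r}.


int(A) = ∅, cl(A) = {r}, ∂A = {r}.

Closed sets in (X, τ) are complements of opens:
  closed(X, τ) = {∅, {p}, {r}, {p, r}, {q, r}, {o, q, r}, {p, q, r}, {o, p, q, r}}.
int(A) = ⋃ {U ∈ τ : U ⊆ A}. Opens contained in A: ∅.
Taking the union of these: int(A) = ∅.
cl(A) = ⋂ {C closed : A ⊆ C}. Closed sets containing A: {r}, {p, r}, {q, r}, {o, q, r}, {p, q, r}, {o, p, q, r}.
Intersecting these: cl(A) = {r}.
∂A = cl(A) ∖ int(A) = {r} ∖ ∅ = {r}.


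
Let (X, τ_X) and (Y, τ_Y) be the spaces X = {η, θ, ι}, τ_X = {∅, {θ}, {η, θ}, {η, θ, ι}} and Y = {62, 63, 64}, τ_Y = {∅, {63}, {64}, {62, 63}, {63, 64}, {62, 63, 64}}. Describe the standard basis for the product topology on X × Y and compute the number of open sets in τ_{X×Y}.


Basis B = {∅ × ∅, {θ} × {63}, {θ} × {64}, {η, θ} × {63}, {η, θ} × {64}, {θ} × {62, 63}, {θ} × {63, 64}, {η, θ, ι} × {63}, {η, θ, ι} × {64}, {θ} × {62, 63, 64}, {η, θ} × {62, 63}, {η, θ} × {63, 64}, {η, θ} × {62, 63, 64}, {η, θ, ι} × {62, 63}, {η, θ, ι} × {63, 64}, {η, θ, ι} × {62, 63, 64}}; |τ_{X×Y}| = 40.

Enumerate products U × V with U ∈ τ_X, V ∈ τ_Y (deduplicated):
  ∅ × ∅ = {} (∅)
  {θ} × {63} = {(θ,63)}
  {θ} × {64} = {(θ,64)}
  {η, θ} × {63} = {(η,63), (θ,63)}
  {η, θ} × {64} = {(η,64), (θ,64)}
  {θ} × {62, 63} = {(θ,62), (θ,63)}
  {θ} × {63, 64} = {(θ,63), (θ,64)}
  {η, θ, ι} × {63} = {(η,63), (θ,63), (ι,63)}
  {η, θ, ι} × {64} = {(η,64), (θ,64), (ι,64)}
  {θ} × {62, 63, 64} = {(θ,62), (θ,63), (θ,64)}
  {η, θ} × {62, 63} = {(η,62), (η,63), (θ,62), (θ,63)}
  {η, θ} × {63, 64} = {(η,63), (η,64), (θ,63), (θ,64)}
  {η, θ} × {62, 63, 64} = {(η,62), (η,63), (η,64), (θ,62), (θ,63), (θ,64)}
  {η, θ, ι} × {62, 63} = {(η,62), (η,63), (θ,62), (θ,63), (ι,62), (ι,63)}
  {η, θ, ι} × {63, 64} = {(η,63), (η,64), (θ,63), (θ,64), (ι,63), (ι,64)}
  {η, θ, ι} × {62, 63, 64} = {(η,62), (η,63), (η,64), (θ,62), (θ,63), (θ,64), (ι,62), (ι,63), (ι,64)}
These 16 distinct sets form the basis B.
Close under arbitrary unions to get τ_{X×Y}; counting gives |τ_{X×Y}| = 40.


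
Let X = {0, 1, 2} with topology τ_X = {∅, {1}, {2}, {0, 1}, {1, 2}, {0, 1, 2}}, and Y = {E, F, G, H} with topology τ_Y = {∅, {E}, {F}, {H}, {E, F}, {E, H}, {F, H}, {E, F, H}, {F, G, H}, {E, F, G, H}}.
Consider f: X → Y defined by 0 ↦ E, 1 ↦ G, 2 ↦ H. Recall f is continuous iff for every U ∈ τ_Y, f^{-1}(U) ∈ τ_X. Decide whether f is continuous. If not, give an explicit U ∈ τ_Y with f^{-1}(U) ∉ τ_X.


f is NOT continuous.

Compute f^{-1}(U) for each U ∈ τ_Y:
  U = ∅: f^{-1}(U) = ∅ ∈ τ_X ✓.
  U = {E}: f^{-1}(U) = {0} ∉ τ_X ✗.
  U = {F}: f^{-1}(U) = ∅ ∈ τ_X ✓.
  U = {H}: f^{-1}(U) = {2} ∈ τ_X ✓.
  U = {E, F}: f^{-1}(U) = {0} ∉ τ_X ✗.
  U = {E, H}: f^{-1}(U) = {0, 2} ∉ τ_X ✗.
  U = {F, H}: f^{-1}(U) = {2} ∈ τ_X ✓.
  U = {E, F, H}: f^{-1}(U) = {0, 2} ∉ τ_X ✗.
  U = {F, G, H}: f^{-1}(U) = {1, 2} ∈ τ_X ✓.
  U = {E, F, G, H}: f^{-1}(U) = {0, 1, 2} ∈ τ_X ✓.
Found U = {E} with f^{-1}(U) = {0} not in τ_X. Therefore f is NOT continuous.


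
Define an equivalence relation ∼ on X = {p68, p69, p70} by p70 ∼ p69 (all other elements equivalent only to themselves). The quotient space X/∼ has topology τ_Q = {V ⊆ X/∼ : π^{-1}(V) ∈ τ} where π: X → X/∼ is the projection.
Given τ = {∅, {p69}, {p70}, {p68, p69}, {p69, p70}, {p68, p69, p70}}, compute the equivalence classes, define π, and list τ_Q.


X/∼ = {[p68], [p69=p70]}; |τ_Q| = 3.

Equivalence classes: [p68], [p69=p70].
Quotient map π: X → X/∼ sends p68 ↦ [p68], p69 ↦ [p69=p70], p70 ↦ [p69=p70].
For each subset V ⊆ X/∼, compute π^{-1}(V) ⊆ X and check whether π^{-1}(V) ∈ τ. V is open in τ_Q iff π^{-1}(V) ∈ τ.
  V = {}: π^{-1}(V) = ∅ ∈ τ ✓.
  V = {[p68]}: π^{-1}(V) = {p68} ∉ τ ✗.
  V = {[p69=p70]}: π^{-1}(V) = {p69, p70} ∈ τ ✓.
  V = {[p68], [p69=p70]}: π^{-1}(V) = {p68, p69, p70} ∈ τ ✓.
Open sets in the quotient: τ_Q = {{}, {[p69=p70]}, {[p68], [p69=p70]}} (3 elements).


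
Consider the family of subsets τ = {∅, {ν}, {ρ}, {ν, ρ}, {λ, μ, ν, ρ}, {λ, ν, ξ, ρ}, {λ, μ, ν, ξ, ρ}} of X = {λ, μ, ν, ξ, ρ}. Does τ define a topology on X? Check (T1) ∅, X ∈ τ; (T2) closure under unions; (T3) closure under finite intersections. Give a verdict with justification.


τ is NOT a topology on X.

Axiom (T1): ∅ ∈ τ? Yes; X ∈ τ? Yes.
Axiom (T2/T3): check pairwise unions and intersections of members of τ.
Counterexample for (T3): {λ, μ, ν, ρ} ∩ {λ, ν, ξ, ρ} = {λ, ν, ρ} ∉ τ. Therefore τ is NOT a topology.


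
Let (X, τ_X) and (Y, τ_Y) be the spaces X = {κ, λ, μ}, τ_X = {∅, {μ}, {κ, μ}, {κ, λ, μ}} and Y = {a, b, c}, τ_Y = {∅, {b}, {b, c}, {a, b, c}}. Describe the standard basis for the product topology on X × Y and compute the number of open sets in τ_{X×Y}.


Basis B = {∅ × ∅, {μ} × {b}, {κ, μ} × {b}, {μ} × {b, c}, {κ, λ, μ} × {b}, {μ} × {a, b, c}, {κ, μ} × {b, c}, {κ, μ} × {a, b, c}, {κ, λ, μ} × {b, c}, {κ, λ, μ} × {a, b, c}}; |τ_{X×Y}| = 20.

Enumerate products U × V with U ∈ τ_X, V ∈ τ_Y (deduplicated):
  ∅ × ∅ = {} (∅)
  {μ} × {b} = {(μ,b)}
  {κ, μ} × {b} = {(κ,b), (μ,b)}
  {μ} × {b, c} = {(μ,b), (μ,c)}
  {κ, λ, μ} × {b} = {(κ,b), (λ,b), (μ,b)}
  {μ} × {a, b, c} = {(μ,a), (μ,b), (μ,c)}
  {κ, μ} × {b, c} = {(κ,b), (κ,c), (μ,b), (μ,c)}
  {κ, μ} × {a, b, c} = {(κ,a), (κ,b), (κ,c), (μ,a), (μ,b), (μ,c)}
  {κ, λ, μ} × {b, c} = {(κ,b), (κ,c), (λ,b), (λ,c), (μ,b), (μ,c)}
  {κ, λ, μ} × {a, b, c} = {(κ,a), (κ,b), (κ,c), (λ,a), (λ,b), (λ,c), (μ,a), (μ,b), (μ,c)}
These 10 distinct sets form the basis B.
Close under arbitrary unions to get τ_{X×Y}; counting gives |τ_{X×Y}| = 20.


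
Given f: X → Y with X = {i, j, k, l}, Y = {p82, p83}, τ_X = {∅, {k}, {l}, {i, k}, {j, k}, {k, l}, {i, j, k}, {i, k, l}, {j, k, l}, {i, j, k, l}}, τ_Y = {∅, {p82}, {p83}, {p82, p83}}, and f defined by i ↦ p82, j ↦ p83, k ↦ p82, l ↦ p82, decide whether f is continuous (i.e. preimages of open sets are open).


f is NOT continuous.

Compute f^{-1}(U) for each U ∈ τ_Y:
  U = ∅: f^{-1}(U) = ∅ ∈ τ_X ✓.
  U = {p82}: f^{-1}(U) = {i, k, l} ∈ τ_X ✓.
  U = {p83}: f^{-1}(U) = {j} ∉ τ_X ✗.
  U = {p82, p83}: f^{-1}(U) = {i, j, k, l} ∈ τ_X ✓.
Found U = {p83} with f^{-1}(U) = {j} not in τ_X. Therefore f is NOT continuous.


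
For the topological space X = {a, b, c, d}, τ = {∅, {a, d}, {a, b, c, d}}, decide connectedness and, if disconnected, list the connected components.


(X, τ) is connected.

Find clopen sets (U ∈ τ with X ∖ U ∈ τ):
  U = ∅, X ∖ U = {a, b, c, d} — both open, so U is clopen.
  U = {a, b, c, d}, X ∖ U = ∅ — both open, so U is clopen.
Only trivial clopens (∅ and X) exist, so (X, τ) is connected.
Compute connected components by grouping points that agree on all clopens:
  component: {a, b, c, d}


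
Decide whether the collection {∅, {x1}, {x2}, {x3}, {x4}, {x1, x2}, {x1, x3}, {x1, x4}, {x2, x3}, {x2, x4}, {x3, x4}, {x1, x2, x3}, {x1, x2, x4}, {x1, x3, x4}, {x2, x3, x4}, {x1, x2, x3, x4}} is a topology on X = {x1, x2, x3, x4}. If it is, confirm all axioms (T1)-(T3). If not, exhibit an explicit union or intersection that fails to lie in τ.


τ IS a topology on X.

Axiom (T1): ∅ ∈ τ? Yes; X ∈ τ? Yes.
Axiom (T2/T3): check pairwise unions and intersections of members of τ.
All pairwise intersections and unions checked — each lies in τ. Therefore τ satisfies (T1), (T2), (T3): it IS a topology on X.


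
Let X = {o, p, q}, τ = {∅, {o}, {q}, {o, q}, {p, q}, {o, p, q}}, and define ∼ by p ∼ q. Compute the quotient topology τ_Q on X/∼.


X/∼ = {[o], [p=q]}; |τ_Q| = 4.

Equivalence classes: [o], [p=q].
Quotient map π: X → X/∼ sends o ↦ [o], p ↦ [p=q], q ↦ [p=q].
For each subset V ⊆ X/∼, compute π^{-1}(V) ⊆ X and check whether π^{-1}(V) ∈ τ. V is open in τ_Q iff π^{-1}(V) ∈ τ.
  V = {}: π^{-1}(V) = ∅ ∈ τ ✓.
  V = {[o]}: π^{-1}(V) = {o} ∈ τ ✓.
  V = {[p=q]}: π^{-1}(V) = {p, q} ∈ τ ✓.
  V = {[o], [p=q]}: π^{-1}(V) = {o, p, q} ∈ τ ✓.
Open sets in the quotient: τ_Q = {{}, {[o]}, {[p=q]}, {[o], [p=q]}} (4 elements).


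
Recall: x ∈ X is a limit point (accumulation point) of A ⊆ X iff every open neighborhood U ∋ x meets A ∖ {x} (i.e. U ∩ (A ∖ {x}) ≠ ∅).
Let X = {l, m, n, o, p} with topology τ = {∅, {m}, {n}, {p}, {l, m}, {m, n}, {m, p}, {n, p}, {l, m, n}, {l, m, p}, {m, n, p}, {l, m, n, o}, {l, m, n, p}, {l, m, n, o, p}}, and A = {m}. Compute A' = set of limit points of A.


A' = {l, o}

For each x ∈ X, list the open sets U ∈ τ with x ∈ U, then check whether U ∩ (A ∖ {x}) ≠ ∅ for every such U.
  x = l: opens ∋ x are {l, m}, {l, m, n}, {l, m, p}, {l, m, n, o}, {l, m, n, p}, {l, m, n, o, p}; each meets A ∖ {l}, so x IS a limit point.
  x = m: open {m} ∋ x has {m} ∩ (A ∖ {m}) = ∅, so x is NOT a limit point.
  x = n: open {n} ∋ x has {n} ∩ (A ∖ {n}) = ∅, so x is NOT a limit point.
  x = o: opens ∋ x are {l, m, n, o}, {l, m, n, o, p}; each meets A ∖ {o}, so x IS a limit point.
  x = p: open {p} ∋ x has {p} ∩ (A ∖ {p}) = ∅, so x is NOT a limit point.
Collecting: A' = {l, o}.


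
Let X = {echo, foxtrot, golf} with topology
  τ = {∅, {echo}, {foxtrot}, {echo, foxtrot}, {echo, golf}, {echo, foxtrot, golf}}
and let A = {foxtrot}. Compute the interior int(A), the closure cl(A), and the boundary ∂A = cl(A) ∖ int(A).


int(A) = {foxtrot}, cl(A) = {foxtrot}, ∂A = ∅.

Closed sets in (X, τ) are complements of opens:
  closed(X, τ) = {∅, {foxtrot}, {golf}, {echo, golf}, {foxtrot, golf}, {echo, foxtrot, golf}}.
int(A) = ⋃ {U ∈ τ : U ⊆ A}. Opens contained in A: ∅, {foxtrot}.
Taking the union of these: int(A) = {foxtrot}.
cl(A) = ⋂ {C closed : A ⊆ C}. Closed sets containing A: {foxtrot}, {foxtrot, golf}, {echo, foxtrot, golf}.
Intersecting these: cl(A) = {foxtrot}.
∂A = cl(A) ∖ int(A) = {foxtrot} ∖ {foxtrot} = ∅.


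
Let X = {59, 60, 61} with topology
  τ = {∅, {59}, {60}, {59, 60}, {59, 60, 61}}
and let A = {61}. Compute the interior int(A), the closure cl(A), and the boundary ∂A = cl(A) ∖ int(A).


int(A) = ∅, cl(A) = {61}, ∂A = {61}.

Closed sets in (X, τ) are complements of opens:
  closed(X, τ) = {∅, {61}, {59, 61}, {60, 61}, {59, 60, 61}}.
int(A) = ⋃ {U ∈ τ : U ⊆ A}. Opens contained in A: ∅.
Taking the union of these: int(A) = ∅.
cl(A) = ⋂ {C closed : A ⊆ C}. Closed sets containing A: {61}, {59, 61}, {60, 61}, {59, 60, 61}.
Intersecting these: cl(A) = {61}.
∂A = cl(A) ∖ int(A) = {61} ∖ ∅ = {61}.


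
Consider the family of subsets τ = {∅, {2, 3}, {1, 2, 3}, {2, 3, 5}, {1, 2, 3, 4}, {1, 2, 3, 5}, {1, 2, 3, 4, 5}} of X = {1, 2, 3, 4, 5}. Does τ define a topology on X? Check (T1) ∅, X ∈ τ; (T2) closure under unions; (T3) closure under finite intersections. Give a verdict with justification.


τ IS a topology on X.

Axiom (T1): ∅ ∈ τ? Yes; X ∈ τ? Yes.
Axiom (T2/T3): check pairwise unions and intersections of members of τ.
All pairwise intersections and unions checked — each lies in τ. Therefore τ satisfies (T1), (T2), (T3): it IS a topology on X.


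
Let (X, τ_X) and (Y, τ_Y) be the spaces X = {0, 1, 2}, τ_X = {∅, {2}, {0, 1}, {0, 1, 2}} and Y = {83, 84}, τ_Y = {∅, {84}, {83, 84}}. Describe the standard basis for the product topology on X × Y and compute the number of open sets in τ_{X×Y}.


Basis B = {∅ × ∅, {2} × {84}, {0, 1} × {84}, {2} × {83, 84}, {0, 1, 2} × {84}, {0, 1} × {83, 84}, {0, 1, 2} × {83, 84}}; |τ_{X×Y}| = 9.

Enumerate products U × V with U ∈ τ_X, V ∈ τ_Y (deduplicated):
  ∅ × ∅ = {} (∅)
  {2} × {84} = {(2,84)}
  {0, 1} × {84} = {(0,84), (1,84)}
  {2} × {83, 84} = {(2,83), (2,84)}
  {0, 1, 2} × {84} = {(0,84), (1,84), (2,84)}
  {0, 1} × {83, 84} = {(0,83), (0,84), (1,83), (1,84)}
  {0, 1, 2} × {83, 84} = {(0,83), (0,84), (1,83), (1,84), (2,83), (2,84)}
These 7 distinct sets form the basis B.
Close under arbitrary unions to get τ_{X×Y}; counting gives |τ_{X×Y}| = 9.


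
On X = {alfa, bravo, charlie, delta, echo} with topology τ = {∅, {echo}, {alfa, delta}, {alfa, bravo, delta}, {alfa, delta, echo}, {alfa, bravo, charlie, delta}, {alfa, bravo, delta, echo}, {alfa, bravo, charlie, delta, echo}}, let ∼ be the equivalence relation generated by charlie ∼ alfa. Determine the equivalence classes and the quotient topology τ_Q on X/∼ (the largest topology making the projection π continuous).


X/∼ = {[alfa=charlie], [bravo], [delta], [echo]}; |τ_Q| = 4.

Equivalence classes: [alfa=charlie], [bravo], [delta], [echo].
Quotient map π: X → X/∼ sends alfa ↦ [alfa=charlie], bravo ↦ [bravo], charlie ↦ [alfa=charlie], delta ↦ [delta], echo ↦ [echo].
For each subset V ⊆ X/∼, compute π^{-1}(V) ⊆ X and check whether π^{-1}(V) ∈ τ. V is open in τ_Q iff π^{-1}(V) ∈ τ.
  V = {}: π^{-1}(V) = ∅ ∈ τ ✓.
  V = {[alfa=charlie]}: π^{-1}(V) = {alfa, charlie} ∉ τ ✗.
  V = {[bravo]}: π^{-1}(V) = {bravo} ∉ τ ✗.
  V = {[alfa=charlie], [bravo]}: π^{-1}(V) = {alfa, bravo, charlie} ∉ τ ✗.
  V = {[delta]}: π^{-1}(V) = {delta} ∉ τ ✗.
  V = {[alfa=charlie], [delta]}: π^{-1}(V) = {alfa, charlie, delta} ∉ τ ✗.
  V = {[bravo], [delta]}: π^{-1}(V) = {bravo, delta} ∉ τ ✗.
  V = {[alfa=charlie], [bravo], [delta]}: π^{-1}(V) = {alfa, bravo, charlie, delta} ∈ τ ✓.
  V = {[echo]}: π^{-1}(V) = {echo} ∈ τ ✓.
  V = {[alfa=charlie], [echo]}: π^{-1}(V) = {alfa, charlie, echo} ∉ τ ✗.
  V = {[bravo], [echo]}: π^{-1}(V) = {bravo, echo} ∉ τ ✗.
  V = {[alfa=charlie], [bravo], [echo]}: π^{-1}(V) = {alfa, bravo, charlie, echo} ∉ τ ✗.
  V = {[delta], [echo]}: π^{-1}(V) = {delta, echo} ∉ τ ✗.
  V = {[alfa=charlie], [delta], [echo]}: π^{-1}(V) = {alfa, charlie, delta, echo} ∉ τ ✗.
  V = {[bravo], [delta], [echo]}: π^{-1}(V) = {bravo, delta, echo} ∉ τ ✗.
  V = {[alfa=charlie], [bravo], [delta], [echo]}: π^{-1}(V) = {alfa, bravo, charlie, delta, echo} ∈ τ ✓.
Open sets in the quotient: τ_Q = {{}, {[alfa=charlie], [bravo], [delta]}, {[echo]}, {[alfa=charlie], [bravo], [delta], [echo]}} (4 elements).


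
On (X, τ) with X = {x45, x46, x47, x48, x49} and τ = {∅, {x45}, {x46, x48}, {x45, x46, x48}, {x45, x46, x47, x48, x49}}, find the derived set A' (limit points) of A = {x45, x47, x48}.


A' = {x46, x47, x49}

For each x ∈ X, list the open sets U ∈ τ with x ∈ U, then check whether U ∩ (A ∖ {x}) ≠ ∅ for every such U.
  x = x45: open {x45} ∋ x has {x45} ∩ (A ∖ {x45}) = ∅, so x is NOT a limit point.
  x = x46: opens ∋ x are {x46, x48}, {x45, x46, x48}, {x45, x46, x47, x48, x49}; each meets A ∖ {x46}, so x IS a limit point.
  x = x47: opens ∋ x are {x45, x46, x47, x48, x49}; each meets A ∖ {x47}, so x IS a limit point.
  x = x48: open {x46, x48} ∋ x has {x46, x48} ∩ (A ∖ {x48}) = ∅, so x is NOT a limit point.
  x = x49: opens ∋ x are {x45, x46, x47, x48, x49}; each meets A ∖ {x49}, so x IS a limit point.
Collecting: A' = {x46, x47, x49}.


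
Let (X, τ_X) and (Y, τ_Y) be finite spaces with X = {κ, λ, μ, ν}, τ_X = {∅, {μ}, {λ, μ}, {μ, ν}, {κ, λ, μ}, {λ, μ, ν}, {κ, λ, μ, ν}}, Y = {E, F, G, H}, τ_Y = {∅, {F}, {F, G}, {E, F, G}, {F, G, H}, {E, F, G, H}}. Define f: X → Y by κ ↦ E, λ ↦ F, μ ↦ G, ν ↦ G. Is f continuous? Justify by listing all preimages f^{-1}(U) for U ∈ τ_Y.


f is NOT continuous.

Compute f^{-1}(U) for each U ∈ τ_Y:
  U = ∅: f^{-1}(U) = ∅ ∈ τ_X ✓.
  U = {F}: f^{-1}(U) = {λ} ∉ τ_X ✗.
  U = {F, G}: f^{-1}(U) = {λ, μ, ν} ∈ τ_X ✓.
  U = {E, F, G}: f^{-1}(U) = {κ, λ, μ, ν} ∈ τ_X ✓.
  U = {F, G, H}: f^{-1}(U) = {λ, μ, ν} ∈ τ_X ✓.
  U = {E, F, G, H}: f^{-1}(U) = {κ, λ, μ, ν} ∈ τ_X ✓.
Found U = {F} with f^{-1}(U) = {λ} not in τ_X. Therefore f is NOT continuous.


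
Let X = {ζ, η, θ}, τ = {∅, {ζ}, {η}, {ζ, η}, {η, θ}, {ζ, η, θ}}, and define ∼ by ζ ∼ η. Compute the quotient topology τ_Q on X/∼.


X/∼ = {[ζ=η], [θ]}; |τ_Q| = 3.

Equivalence classes: [ζ=η], [θ].
Quotient map π: X → X/∼ sends ζ ↦ [ζ=η], η ↦ [ζ=η], θ ↦ [θ].
For each subset V ⊆ X/∼, compute π^{-1}(V) ⊆ X and check whether π^{-1}(V) ∈ τ. V is open in τ_Q iff π^{-1}(V) ∈ τ.
  V = {}: π^{-1}(V) = ∅ ∈ τ ✓.
  V = {[ζ=η]}: π^{-1}(V) = {ζ, η} ∈ τ ✓.
  V = {[θ]}: π^{-1}(V) = {θ} ∉ τ ✗.
  V = {[ζ=η], [θ]}: π^{-1}(V) = {ζ, η, θ} ∈ τ ✓.
Open sets in the quotient: τ_Q = {{}, {[ζ=η]}, {[ζ=η], [θ]}} (3 elements).


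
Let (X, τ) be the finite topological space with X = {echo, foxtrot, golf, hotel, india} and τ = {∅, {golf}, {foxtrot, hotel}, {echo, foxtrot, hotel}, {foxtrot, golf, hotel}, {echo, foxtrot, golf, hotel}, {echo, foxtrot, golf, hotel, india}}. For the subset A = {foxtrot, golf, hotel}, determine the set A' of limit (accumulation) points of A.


A' = {echo, foxtrot, hotel, india}

For each x ∈ X, list the open sets U ∈ τ with x ∈ U, then check whether U ∩ (A ∖ {x}) ≠ ∅ for every such U.
  x = echo: opens ∋ x are {echo, foxtrot, hotel}, {echo, foxtrot, golf, hotel}, {echo, foxtrot, golf, hotel, india}; each meets A ∖ {echo}, so x IS a limit point.
  x = foxtrot: opens ∋ x are {foxtrot, hotel}, {echo, foxtrot, hotel}, {foxtrot, golf, hotel}, {echo, foxtrot, golf, hotel}, {echo, foxtrot, golf, hotel, india}; each meets A ∖ {foxtrot}, so x IS a limit point.
  x = golf: open {golf} ∋ x has {golf} ∩ (A ∖ {golf}) = ∅, so x is NOT a limit point.
  x = hotel: opens ∋ x are {foxtrot, hotel}, {echo, foxtrot, hotel}, {foxtrot, golf, hotel}, {echo, foxtrot, golf, hotel}, {echo, foxtrot, golf, hotel, india}; each meets A ∖ {hotel}, so x IS a limit point.
  x = india: opens ∋ x are {echo, foxtrot, golf, hotel, india}; each meets A ∖ {india}, so x IS a limit point.
Collecting: A' = {echo, foxtrot, hotel, india}.


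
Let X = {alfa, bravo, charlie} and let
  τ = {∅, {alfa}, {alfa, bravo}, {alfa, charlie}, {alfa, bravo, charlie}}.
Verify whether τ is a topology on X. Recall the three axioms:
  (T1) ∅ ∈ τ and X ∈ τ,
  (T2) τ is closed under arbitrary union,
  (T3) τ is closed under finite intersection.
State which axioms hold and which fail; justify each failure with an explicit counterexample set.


τ IS a topology on X.

Axiom (T1): ∅ ∈ τ? Yes; X ∈ τ? Yes.
Axiom (T2/T3): check pairwise unions and intersections of members of τ.
All pairwise intersections and unions checked — each lies in τ. Therefore τ satisfies (T1), (T2), (T3): it IS a topology on X.


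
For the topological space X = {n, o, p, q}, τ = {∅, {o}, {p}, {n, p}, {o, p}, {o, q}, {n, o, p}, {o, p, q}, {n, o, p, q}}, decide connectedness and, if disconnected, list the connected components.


(X, τ) is disconnected; components = [{n, p}, {o, q}].

Find clopen sets (U ∈ τ with X ∖ U ∈ τ):
  U = ∅, X ∖ U = {n, o, p, q} — both open, so U is clopen.
  U = {n, p}, X ∖ U = {o, q} — both open, so U is clopen.
  U = {o, q}, X ∖ U = {n, p} — both open, so U is clopen.
  U = {n, o, p, q}, X ∖ U = ∅ — both open, so U is clopen.
Nontrivial clopen(s) exist: e.g. {o, q}. So (X, τ) is disconnected.
Compute connected components by grouping points that agree on all clopens:
  component: {n, p}
  component: {o, q}


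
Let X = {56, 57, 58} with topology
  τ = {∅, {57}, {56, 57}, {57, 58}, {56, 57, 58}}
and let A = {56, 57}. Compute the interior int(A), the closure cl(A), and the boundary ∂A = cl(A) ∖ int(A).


int(A) = {56, 57}, cl(A) = {56, 57, 58}, ∂A = {58}.

Closed sets in (X, τ) are complements of opens:
  closed(X, τ) = {∅, {56}, {58}, {56, 58}, {56, 57, 58}}.
int(A) = ⋃ {U ∈ τ : U ⊆ A}. Opens contained in A: ∅, {57}, {56, 57}.
Taking the union of these: int(A) = {56, 57}.
cl(A) = ⋂ {C closed : A ⊆ C}. Closed sets containing A: {56, 57, 58}.
Intersecting these: cl(A) = {56, 57, 58}.
∂A = cl(A) ∖ int(A) = {56, 57, 58} ∖ {56, 57} = {58}.


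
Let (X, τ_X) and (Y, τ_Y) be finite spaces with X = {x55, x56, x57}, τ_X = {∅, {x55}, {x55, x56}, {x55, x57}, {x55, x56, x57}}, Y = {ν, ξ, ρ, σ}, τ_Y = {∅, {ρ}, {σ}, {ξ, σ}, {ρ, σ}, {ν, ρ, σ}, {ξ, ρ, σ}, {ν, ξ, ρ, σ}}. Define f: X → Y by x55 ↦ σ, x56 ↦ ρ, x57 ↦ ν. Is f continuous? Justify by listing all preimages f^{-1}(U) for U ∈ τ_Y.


f is NOT continuous.

Compute f^{-1}(U) for each U ∈ τ_Y:
  U = ∅: f^{-1}(U) = ∅ ∈ τ_X ✓.
  U = {ρ}: f^{-1}(U) = {x56} ∉ τ_X ✗.
  U = {σ}: f^{-1}(U) = {x55} ∈ τ_X ✓.
  U = {ξ, σ}: f^{-1}(U) = {x55} ∈ τ_X ✓.
  U = {ρ, σ}: f^{-1}(U) = {x55, x56} ∈ τ_X ✓.
  U = {ν, ρ, σ}: f^{-1}(U) = {x55, x56, x57} ∈ τ_X ✓.
  U = {ξ, ρ, σ}: f^{-1}(U) = {x55, x56} ∈ τ_X ✓.
  U = {ν, ξ, ρ, σ}: f^{-1}(U) = {x55, x56, x57} ∈ τ_X ✓.
Found U = {ρ} with f^{-1}(U) = {x56} not in τ_X. Therefore f is NOT continuous.


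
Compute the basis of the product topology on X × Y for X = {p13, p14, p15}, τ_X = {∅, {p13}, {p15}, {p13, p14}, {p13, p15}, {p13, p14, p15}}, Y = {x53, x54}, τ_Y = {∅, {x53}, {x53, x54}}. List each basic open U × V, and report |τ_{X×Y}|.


Basis B = {∅ × ∅, {p13} × {x53}, {p15} × {x53}, {p13} × {x53, x54}, {p13, p14} × {x53}, {p13, p15} × {x53}, {p15} × {x53, x54}, {p13, p14, p15} × {x53}, {p13, p14} × {x53, x54}, {p13, p15} × {x53, x54}, {p13, p14, p15} × {x53, x54}}; |τ_{X×Y}| = 18.

Enumerate products U × V with U ∈ τ_X, V ∈ τ_Y (deduplicated):
  ∅ × ∅ = {} (∅)
  {p13} × {x53} = {(p13,x53)}
  {p15} × {x53} = {(p15,x53)}
  {p13} × {x53, x54} = {(p13,x53), (p13,x54)}
  {p13, p14} × {x53} = {(p13,x53), (p14,x53)}
  {p13, p15} × {x53} = {(p13,x53), (p15,x53)}
  {p15} × {x53, x54} = {(p15,x53), (p15,x54)}
  {p13, p14, p15} × {x53} = {(p13,x53), (p14,x53), (p15,x53)}
  {p13, p14} × {x53, x54} = {(p13,x53), (p13,x54), (p14,x53), (p14,x54)}
  {p13, p15} × {x53, x54} = {(p13,x53), (p13,x54), (p15,x53), (p15,x54)}
  {p13, p14, p15} × {x53, x54} = {(p13,x53), (p13,x54), (p14,x53), (p14,x54), (p15,x53), (p15,x54)}
These 11 distinct sets form the basis B.
Close under arbitrary unions to get τ_{X×Y}; counting gives |τ_{X×Y}| = 18.
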